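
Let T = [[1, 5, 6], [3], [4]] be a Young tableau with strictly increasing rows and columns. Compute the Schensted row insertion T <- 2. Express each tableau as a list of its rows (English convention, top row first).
In row 1, 2 replaces 5 (the leftmost entry greater than 2); 5 is bumped to row 2. 5 is appended to row 2. The new tableau is [[1, 2, 6], [3, 5], [4]].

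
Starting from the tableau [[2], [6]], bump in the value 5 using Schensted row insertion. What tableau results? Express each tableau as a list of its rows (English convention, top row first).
5 is larger than every entry of row 1, so it is appended to row 1. The new tableau is [[2, 5], [6]].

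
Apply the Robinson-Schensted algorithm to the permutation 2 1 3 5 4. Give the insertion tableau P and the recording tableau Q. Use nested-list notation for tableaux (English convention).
Insert each entry of the permutation into P by Schensted row insertion, recording in Q the position of each new cell.

Insert 2: appended to row 1. P = [[2]], Q = [[1]].
Insert 1: 1 bumps 2 from row 1; 2 starts row 2. P = [[1], [2]], Q = [[1], [2]].
Insert 3: appended to row 1. P = [[1, 3], [2]], Q = [[1, 3], [2]].
Insert 5: appended to row 1. P = [[1, 3, 5], [2]], Q = [[1, 3, 4], [2]].
Insert 4: 4 bumps 5 from row 1; 5 appends to row 2. P = [[1, 3, 4], [2, 5]], Q = [[1, 3, 4], [2, 5]].

So P = [[1, 3, 4], [2, 5]], Q = [[1, 3, 4], [2, 5]].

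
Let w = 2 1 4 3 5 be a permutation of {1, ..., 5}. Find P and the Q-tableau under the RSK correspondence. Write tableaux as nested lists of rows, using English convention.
Insert each entry of the permutation into P by Schensted row insertion, recording in Q the position of each new cell.

Insert 2: appended to row 1. P = [[2]].
Insert 1: 1 bumps 2 from row 1; 2 starts row 2. P = [[1], [2]].
Insert 4: appended to row 1. P = [[1, 4], [2]].
Insert 3: 3 bumps 4 from row 1; 4 appends to row 2. P = [[1, 3], [2, 4]].
Insert 5: appended to row 1. P = [[1, 3, 5], [2, 4]].

So P = [[1, 3, 5], [2, 4]], Q = [[1, 3, 5], [2, 4]].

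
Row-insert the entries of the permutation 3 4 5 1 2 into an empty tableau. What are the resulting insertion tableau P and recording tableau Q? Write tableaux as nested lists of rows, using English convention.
P = [[1, 2, 5], [3, 4]], Q = [[1, 2, 3], [4, 5]]

Insert each entry of the permutation into P by Schensted row insertion, recording in Q the position of each new cell.

Insert 3: appended to row 1. P = [[3]].
Insert 4: appended to row 1. P = [[3, 4]].
Insert 5: appended to row 1. P = [[3, 4, 5]].
Insert 1: 1 bumps 3 from row 1; 3 starts row 2. P = [[1, 4, 5], [3]].
Insert 2: 2 bumps 4 from row 1; 4 appends to row 2. P = [[1, 2, 5], [3, 4]].

So P = [[1, 2, 5], [3, 4]], Q = [[1, 2, 3], [4, 5]].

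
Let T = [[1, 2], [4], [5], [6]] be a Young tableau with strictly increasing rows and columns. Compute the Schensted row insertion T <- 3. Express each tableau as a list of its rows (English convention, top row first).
[[1, 2, 3], [4], [5], [6]]

3 is larger than every entry of row 1, so it is appended to row 1. The new tableau is [[1, 2, 3], [4], [5], [6]].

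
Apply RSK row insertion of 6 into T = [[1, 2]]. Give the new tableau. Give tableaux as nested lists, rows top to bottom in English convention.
[[1, 2, 6]]

6 is larger than every entry of row 1, so it is appended to row 1. The new tableau is [[1, 2, 6]].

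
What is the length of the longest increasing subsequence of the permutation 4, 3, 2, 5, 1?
2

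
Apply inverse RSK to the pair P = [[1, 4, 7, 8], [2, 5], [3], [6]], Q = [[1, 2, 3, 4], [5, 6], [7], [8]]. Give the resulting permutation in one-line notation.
Reverse the RSK construction: for i from n down to 1, find the cell of Q containing i, remove the entry at that cell from P, and reverse-bump it up through P; the value ejected from row 1 is w(i).

Step i=8: Q has 8 at row 4, column 1; remove 6 from row 4 of P and reverse-bump: 6 enters row 3 and ejects 3; 3 enters row 2 and ejects 2; 2 enters row 1 and ejects 1. So w(8) = 1. P is now [[2, 4, 7, 8], [3, 5], [6]].
Step i=7: Q has 7 at row 3, column 1; remove 6 from row 3 of P and reverse-bump: 6 enters row 2 and ejects 5; 5 enters row 1 and ejects 4. So w(7) = 4. P is now [[2, 5, 7, 8], [3, 6]].
Step i=6: Q has 6 at row 2, column 2; remove 6 from row 2 of P and reverse-bump: 6 enters row 1 and ejects 5. So w(6) = 5. P is now [[2, 6, 7, 8], [3]].
Step i=5: Q has 5 at row 2, column 1; remove 3 from row 2 of P and reverse-bump: 3 enters row 1 and ejects 2. So w(5) = 2. P is now [[3, 6, 7, 8]].
Step i=4: Q has 4 at row 1, column 4; remove that cell from P, ejecting 8. So w(4) = 8. P is now [[3, 6, 7]].
Step i=3: Q has 3 at row 1, column 3; remove that cell from P, ejecting 7. So w(3) = 7. P is now [[3, 6]].
Step i=2: Q has 2 at row 1, column 2; remove that cell from P, ejecting 6. So w(2) = 6. P is now [[3]].
Step i=1: Q has 1 at row 1, column 1; remove that cell from P, ejecting 3. So w(1) = 3. P is now [].

So w = 3 6 7 8 2 5 4 1.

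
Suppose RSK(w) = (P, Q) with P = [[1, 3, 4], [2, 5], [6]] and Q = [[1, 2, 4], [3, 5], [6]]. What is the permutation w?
Reverse the RSK construction: for i from n down to 1, find the cell of Q containing i, remove the entry at that cell from P, and reverse-bump it up through P; the value ejected from row 1 is w(i).

Step i=6: Q has 6 at row 3, column 1; remove 6 from row 3 of P and reverse-bump: 6 enters row 2 and ejects 5; 5 enters row 1 and ejects 4. So w(6) = 4. P is now [[1, 3, 5], [2, 6]].
Step i=5: Q has 5 at row 2, column 2; remove 6 from row 2 of P and reverse-bump: 6 enters row 1 and ejects 5. So w(5) = 5. P is now [[1, 3, 6], [2]].
Step i=4: Q has 4 at row 1, column 3; remove that cell from P, ejecting 6. So w(4) = 6. P is now [[1, 3], [2]].
Step i=3: Q has 3 at row 2, column 1; remove 2 from row 2 of P and reverse-bump: 2 enters row 1 and ejects 1. So w(3) = 1. P is now [[2, 3]].
Step i=2: Q has 2 at row 1, column 2; remove that cell from P, ejecting 3. So w(2) = 3. P is now [[2]].
Step i=1: Q has 1 at row 1, column 1; remove that cell from P, ejecting 2. So w(1) = 2. P is now [].

So w = 2 3 1 6 5 4.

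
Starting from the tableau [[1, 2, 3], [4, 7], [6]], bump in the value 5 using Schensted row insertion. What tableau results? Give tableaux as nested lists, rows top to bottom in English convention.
5 is larger than every entry of row 1, so it is appended to row 1. The new tableau is [[1, 2, 3, 5], [4, 7], [6]].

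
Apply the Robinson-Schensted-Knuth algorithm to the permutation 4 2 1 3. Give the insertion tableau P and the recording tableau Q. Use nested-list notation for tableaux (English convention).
P = [[1, 3], [2], [4]], Q = [[1, 4], [2], [3]]

Insert each entry of the permutation into P by Schensted row insertion, recording in Q the position of each new cell.

After inserting 4: P = [[4]].
After inserting 2: P = [[2], [4]].
After inserting 1: P = [[1], [2], [4]].
After inserting 3: P = [[1, 3], [2], [4]].

So P = [[1, 3], [2], [4]], Q = [[1, 4], [2], [3]].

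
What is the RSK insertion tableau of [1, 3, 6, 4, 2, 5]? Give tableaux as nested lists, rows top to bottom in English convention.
Insert 1: appended to row 1. P = [[1]].
Insert 3: appended to row 1. P = [[1, 3]].
Insert 6: appended to row 1. P = [[1, 3, 6]].
Insert 4: 4 bumps 6 from row 1; 6 starts row 2. P = [[1, 3, 4], [6]].
Insert 2: 2 bumps 3 from row 1; 3 bumps 6 from row 2; 6 starts row 3. P = [[1, 2, 4], [3], [6]].
Insert 5: appended to row 1. P = [[1, 2, 4, 5], [3], [6]].

So P = [[1, 2, 4, 5], [3], [6]].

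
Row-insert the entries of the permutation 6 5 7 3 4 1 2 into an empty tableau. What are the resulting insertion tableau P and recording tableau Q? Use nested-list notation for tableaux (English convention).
P = [[1, 2], [3, 4], [5, 7], [6]], Q = [[1, 3], [2, 5], [4, 7], [6]]

Insert each entry of the permutation into P by Schensted row insertion, recording in Q the position of each new cell.

Insert 6: appended to row 1. P = [[6]].
Insert 5: 5 bumps 6 from row 1; 6 starts row 2. P = [[5], [6]].
Insert 7: appended to row 1. P = [[5, 7], [6]].
Insert 3: 3 bumps 5 from row 1; 5 bumps 6 from row 2; 6 starts row 3. P = [[3, 7], [5], [6]].
Insert 4: 4 bumps 7 from row 1; 7 appends to row 2. P = [[3, 4], [5, 7], [6]].
Insert 1: 1 bumps 3 from row 1; 3 bumps 5 from row 2; 5 bumps 6 from row 3; 6 starts row 4. P = [[1, 4], [3, 7], [5], [6]].
Insert 2: 2 bumps 4 from row 1; 4 bumps 7 from row 2; 7 appends to row 3. P = [[1, 2], [3, 4], [5, 7], [6]].

So P = [[1, 2], [3, 4], [5, 7], [6]], Q = [[1, 3], [2, 5], [4, 7], [6]].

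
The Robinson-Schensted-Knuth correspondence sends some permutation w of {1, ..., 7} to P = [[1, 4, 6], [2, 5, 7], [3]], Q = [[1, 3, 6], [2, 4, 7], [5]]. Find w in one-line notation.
3 2 5 4 1 7 6

Reverse the RSK construction: for i from n down to 1, find the cell of Q containing i, remove the entry at that cell from P, and reverse-bump it up through P; the value ejected from row 1 is w(i).

Step i=7: Q has 7 at row 2, column 3; remove 7 from row 2 of P and reverse-bump: 7 enters row 1 and ejects 6. So w(7) = 6. P is now [[1, 4, 7], [2, 5], [3]].
Step i=6: Q has 6 at row 1, column 3; remove that cell from P, ejecting 7. So w(6) = 7. P is now [[1, 4], [2, 5], [3]].
Step i=5: Q has 5 at row 3, column 1; remove 3 from row 3 of P and reverse-bump: 3 enters row 2 and ejects 2; 2 enters row 1 and ejects 1. So w(5) = 1. P is now [[2, 4], [3, 5]].
Step i=4: Q has 4 at row 2, column 2; remove 5 from row 2 of P and reverse-bump: 5 enters row 1 and ejects 4. So w(4) = 4. P is now [[2, 5], [3]].
Step i=3: Q has 3 at row 1, column 2; remove that cell from P, ejecting 5. So w(3) = 5. P is now [[2], [3]].
Step i=2: Q has 2 at row 2, column 1; remove 3 from row 2 of P and reverse-bump: 3 enters row 1 and ejects 2. So w(2) = 2. P is now [[3]].
Step i=1: Q has 1 at row 1, column 1; remove that cell from P, ejecting 3. So w(1) = 3. P is now [].

So w = 3 2 5 4 1 7 6.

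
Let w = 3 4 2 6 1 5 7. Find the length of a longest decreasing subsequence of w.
3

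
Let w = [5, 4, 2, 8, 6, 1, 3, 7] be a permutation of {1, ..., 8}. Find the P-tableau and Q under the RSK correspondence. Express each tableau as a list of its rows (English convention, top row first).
P = [[1, 3, 7], [2, 6], [4, 8], [5]], Q = [[1, 4, 8], [2, 5], [3, 7], [6]]

Insert each entry of the permutation into P by Schensted row insertion, recording in Q the position of each new cell.

Insert 5: appended to row 1. P = [[5]], Q = [[1]].
Insert 4: 4 bumps 5 from row 1; 5 starts row 2. P = [[4], [5]], Q = [[1], [2]].
Insert 2: 2 bumps 4 from row 1; 4 bumps 5 from row 2; 5 starts row 3. P = [[2], [4], [5]], Q = [[1], [2], [3]].
Insert 8: appended to row 1. P = [[2, 8], [4], [5]], Q = [[1, 4], [2], [3]].
Insert 6: 6 bumps 8 from row 1; 8 appends to row 2. P = [[2, 6], [4, 8], [5]], Q = [[1, 4], [2, 5], [3]].
Insert 1: 1 bumps 2 from row 1; 2 bumps 4 from row 2; 4 bumps 5 from row 3; 5 starts row 4. P = [[1, 6], [2, 8], [4], [5]], Q = [[1, 4], [2, 5], [3], [6]].
Insert 3: 3 bumps 6 from row 1; 6 bumps 8 from row 2; 8 appends to row 3. P = [[1, 3], [2, 6], [4, 8], [5]], Q = [[1, 4], [2, 5], [3, 7], [6]].
Insert 7: appended to row 1. P = [[1, 3, 7], [2, 6], [4, 8], [5]], Q = [[1, 4, 8], [2, 5], [3, 7], [6]].

So P = [[1, 3, 7], [2, 6], [4, 8], [5]], Q = [[1, 4, 8], [2, 5], [3, 7], [6]].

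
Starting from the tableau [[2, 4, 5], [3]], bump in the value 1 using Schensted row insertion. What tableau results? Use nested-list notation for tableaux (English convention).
[[1, 4, 5], [2], [3]]

In row 1, 1 replaces 2 (the leftmost entry greater than 1); 2 is bumped to row 2. In row 2, 2 replaces 3 (the leftmost entry greater than 2); 3 is bumped to row 3. 3 starts a new row 3. The new tableau is [[1, 4, 5], [2], [3]].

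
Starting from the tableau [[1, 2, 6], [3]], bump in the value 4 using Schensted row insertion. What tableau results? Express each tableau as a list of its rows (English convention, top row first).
In row 1, 4 replaces 6 (the leftmost entry greater than 4); 6 is bumped to row 2. 6 is appended to row 2. The new tableau is [[1, 2, 4], [3, 6]].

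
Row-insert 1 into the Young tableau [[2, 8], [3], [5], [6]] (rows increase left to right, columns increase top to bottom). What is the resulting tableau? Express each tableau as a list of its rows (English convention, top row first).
[[1, 8], [2], [3], [5], [6]]

In row 1, 1 replaces 2 (the leftmost entry greater than 1); 2 is bumped to row 2. In row 2, 2 replaces 3 (the leftmost entry greater than 2); 3 is bumped to row 3. In row 3, 3 replaces 5 (the leftmost entry greater than 3); 5 is bumped to row 4. In row 4, 5 replaces 6 (the leftmost entry greater than 5); 6 is bumped to row 5. 6 starts a new row 5. The new tableau is [[1, 8], [2], [3], [5], [6]].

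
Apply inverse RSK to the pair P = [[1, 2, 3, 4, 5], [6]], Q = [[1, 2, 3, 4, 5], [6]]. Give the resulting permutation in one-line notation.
Reverse the RSK construction: for i from n down to 1, find the cell of Q containing i, remove the entry at that cell from P, and reverse-bump it up through P; the value ejected from row 1 is w(i).

Step i=6: Q has 6 at row 2, column 1; remove 6 from row 2 of P and reverse-bump: 6 enters row 1 and ejects 5. So w(6) = 5. P is now [[1, 2, 3, 4, 6]].
Step i=5: Q has 5 at row 1, column 5; remove that cell from P, ejecting 6. So w(5) = 6. P is now [[1, 2, 3, 4]].
Step i=4: Q has 4 at row 1, column 4; remove that cell from P, ejecting 4. So w(4) = 4. P is now [[1, 2, 3]].
Step i=3: Q has 3 at row 1, column 3; remove that cell from P, ejecting 3. So w(3) = 3. P is now [[1, 2]].
Step i=2: Q has 2 at row 1, column 2; remove that cell from P, ejecting 2. So w(2) = 2. P is now [[1]].
Step i=1: Q has 1 at row 1, column 1; remove that cell from P, ejecting 1. So w(1) = 1. P is now [].

So w = 1 2 3 4 6 5.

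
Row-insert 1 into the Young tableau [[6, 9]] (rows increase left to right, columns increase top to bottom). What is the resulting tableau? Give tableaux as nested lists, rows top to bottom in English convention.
In row 1, 1 replaces 6 (the leftmost entry greater than 1); 6 is bumped to row 2. 6 starts a new row 2. The new tableau is [[1, 9], [6]].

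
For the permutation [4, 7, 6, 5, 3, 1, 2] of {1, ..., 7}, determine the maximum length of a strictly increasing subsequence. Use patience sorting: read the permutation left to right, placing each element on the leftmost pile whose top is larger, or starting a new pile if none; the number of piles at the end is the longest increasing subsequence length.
4: new pile. tops = [4]
7: new pile. tops = [4, 7]
6: onto pile 2 (replacing 7). tops = [4, 6]
5: onto pile 2 (replacing 6). tops = [4, 5]
3: onto pile 1 (replacing 4). tops = [3, 5]
1: onto pile 1 (replacing 3). tops = [1, 5]
2: onto pile 2 (replacing 5). tops = [1, 2]

2 piles, so the longest increasing subsequence has length 2.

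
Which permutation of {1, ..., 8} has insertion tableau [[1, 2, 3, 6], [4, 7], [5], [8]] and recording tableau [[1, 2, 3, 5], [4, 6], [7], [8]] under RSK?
Reverse the RSK construction: for i from n down to 1, find the cell of Q containing i, remove the entry at that cell from P, and reverse-bump it up through P; the value ejected from row 1 is w(i).

Step i=8: Q has 8 at row 4, column 1; remove 8 from row 4 of P and reverse-bump: 8 enters row 3 and ejects 5; 5 enters row 2 and ejects 4; 4 enters row 1 and ejects 3. So w(8) = 3. P is now [[1, 2, 4, 6], [5, 7], [8]].
Step i=7: Q has 7 at row 3, column 1; remove 8 from row 3 of P and reverse-bump: 8 enters row 2 and ejects 7; 7 enters row 1 and ejects 6. So w(7) = 6. P is now [[1, 2, 4, 7], [5, 8]].
Step i=6: Q has 6 at row 2, column 2; remove 8 from row 2 of P and reverse-bump: 8 enters row 1 and ejects 7. So w(6) = 7. P is now [[1, 2, 4, 8], [5]].
Step i=5: Q has 5 at row 1, column 4; remove that cell from P, ejecting 8. So w(5) = 8. P is now [[1, 2, 4], [5]].
Step i=4: Q has 4 at row 2, column 1; remove 5 from row 2 of P and reverse-bump: 5 enters row 1 and ejects 4. So w(4) = 4. P is now [[1, 2, 5]].
Step i=3: Q has 3 at row 1, column 3; remove that cell from P, ejecting 5. So w(3) = 5. P is now [[1, 2]].
Step i=2: Q has 2 at row 1, column 2; remove that cell from P, ejecting 2. So w(2) = 2. P is now [[1]].
Step i=1: Q has 1 at row 1, column 1; remove that cell from P, ejecting 1. So w(1) = 1. P is now [].

So w = 1 2 5 4 8 7 6 3.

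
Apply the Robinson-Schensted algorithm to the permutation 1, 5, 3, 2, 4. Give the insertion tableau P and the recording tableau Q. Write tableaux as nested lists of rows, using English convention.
P = [[1, 2, 4], [3], [5]], Q = [[1, 2, 5], [3], [4]]

Insert each entry of the permutation into P by Schensted row insertion, recording in Q the position of each new cell.

Insert 1: appended to row 1. P = [[1]].
Insert 5: appended to row 1. P = [[1, 5]].
Insert 3: 3 bumps 5 from row 1; 5 starts row 2. P = [[1, 3], [5]].
Insert 2: 2 bumps 3 from row 1; 3 bumps 5 from row 2; 5 starts row 3. P = [[1, 2], [3], [5]].
Insert 4: appended to row 1. P = [[1, 2, 4], [3], [5]].

So P = [[1, 2, 4], [3], [5]], Q = [[1, 2, 5], [3], [4]].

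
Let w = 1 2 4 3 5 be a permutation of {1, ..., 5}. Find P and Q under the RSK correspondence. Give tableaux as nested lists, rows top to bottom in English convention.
P = [[1, 2, 3, 5], [4]], Q = [[1, 2, 3, 5], [4]]

Insert each entry of the permutation into P by Schensted row insertion, recording in Q the position of each new cell.

Insert 1: appended to row 1. P = [[1]], Q = [[1]].
Insert 2: appended to row 1. P = [[1, 2]], Q = [[1, 2]].
Insert 4: appended to row 1. P = [[1, 2, 4]], Q = [[1, 2, 3]].
Insert 3: 3 bumps 4 from row 1; 4 starts row 2. P = [[1, 2, 3], [4]], Q = [[1, 2, 3], [4]].
Insert 5: appended to row 1. P = [[1, 2, 3, 5], [4]], Q = [[1, 2, 3, 5], [4]].

So P = [[1, 2, 3, 5], [4]], Q = [[1, 2, 3, 5], [4]].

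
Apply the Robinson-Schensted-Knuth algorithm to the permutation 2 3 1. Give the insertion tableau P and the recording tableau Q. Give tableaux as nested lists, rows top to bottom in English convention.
Insert each entry of the permutation into P by Schensted row insertion, recording in Q the position of each new cell.

Insert 2: appended to row 1. P = [[2]], Q = [[1]].
Insert 3: appended to row 1. P = [[2, 3]], Q = [[1, 2]].
Insert 1: 1 bumps 2 from row 1; 2 starts row 2. P = [[1, 3], [2]], Q = [[1, 2], [3]].

So P = [[1, 3], [2]], Q = [[1, 2], [3]].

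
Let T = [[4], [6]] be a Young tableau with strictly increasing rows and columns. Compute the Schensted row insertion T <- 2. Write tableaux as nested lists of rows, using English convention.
In row 1, 2 replaces 4 (the leftmost entry greater than 2); 4 is bumped to row 2. In row 2, 4 replaces 6 (the leftmost entry greater than 4); 6 is bumped to row 3. 6 starts a new row 3. The new tableau is [[2], [4], [6]].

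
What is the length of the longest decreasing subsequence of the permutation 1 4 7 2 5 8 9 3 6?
3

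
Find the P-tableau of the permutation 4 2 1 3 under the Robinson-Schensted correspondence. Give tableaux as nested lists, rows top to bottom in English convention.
Insert 4: appended to row 1. P = [[4]].
Insert 2: 2 bumps 4 from row 1; 4 starts row 2. P = [[2], [4]].
Insert 1: 1 bumps 2 from row 1; 2 bumps 4 from row 2; 4 starts row 3. P = [[1], [2], [4]].
Insert 3: appended to row 1. P = [[1, 3], [2], [4]].

So P = [[1, 3], [2], [4]].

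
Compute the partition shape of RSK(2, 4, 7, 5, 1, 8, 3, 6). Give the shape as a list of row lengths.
Row-insert each entry into an empty tableau.

After inserting 2: P = [[2]].
After inserting 4: P = [[2, 4]].
After inserting 7: P = [[2, 4, 7]].
After inserting 5: P = [[2, 4, 5], [7]].
After inserting 1: P = [[1, 4, 5], [2], [7]].
After inserting 8: P = [[1, 4, 5, 8], [2], [7]].
After inserting 3: P = [[1, 3, 5, 8], [2, 4], [7]].
After inserting 6: P = [[1, 3, 5, 6], [2, 4, 8], [7]].

The final insertion tableau P = [[1, 3, 5, 6], [2, 4, 8], [7]] has shape [4, 3, 1].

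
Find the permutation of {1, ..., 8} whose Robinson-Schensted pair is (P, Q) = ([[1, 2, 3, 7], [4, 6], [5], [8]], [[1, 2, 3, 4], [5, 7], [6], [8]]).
1 5 6 8 7 2 4 3

Reverse the RSK construction: for i from n down to 1, find the cell of Q containing i, remove the entry at that cell from P, and reverse-bump it up through P; the value ejected from row 1 is w(i).

Step i=8: Q has 8 at row 4, column 1; remove 8 from row 4 of P and reverse-bump: 8 enters row 3 and ejects 5; 5 enters row 2 and ejects 4; 4 enters row 1 and ejects 3. So w(8) = 3. P is now [[1, 2, 4, 7], [5, 6], [8]].
Step i=7: Q has 7 at row 2, column 2; remove 6 from row 2 of P and reverse-bump: 6 enters row 1 and ejects 4. So w(7) = 4. P is now [[1, 2, 6, 7], [5], [8]].
Step i=6: Q has 6 at row 3, column 1; remove 8 from row 3 of P and reverse-bump: 8 enters row 2 and ejects 5; 5 enters row 1 and ejects 2. So w(6) = 2. P is now [[1, 5, 6, 7], [8]].
Step i=5: Q has 5 at row 2, column 1; remove 8 from row 2 of P and reverse-bump: 8 enters row 1 and ejects 7. So w(5) = 7. P is now [[1, 5, 6, 8]].
Step i=4: Q has 4 at row 1, column 4; remove that cell from P, ejecting 8. So w(4) = 8. P is now [[1, 5, 6]].
Step i=3: Q has 3 at row 1, column 3; remove that cell from P, ejecting 6. So w(3) = 6. P is now [[1, 5]].
Step i=2: Q has 2 at row 1, column 2; remove that cell from P, ejecting 5. So w(2) = 5. P is now [[1]].
Step i=1: Q has 1 at row 1, column 1; remove that cell from P, ejecting 1. So w(1) = 1. P is now [].

So w = 1 5 6 8 7 2 4 3.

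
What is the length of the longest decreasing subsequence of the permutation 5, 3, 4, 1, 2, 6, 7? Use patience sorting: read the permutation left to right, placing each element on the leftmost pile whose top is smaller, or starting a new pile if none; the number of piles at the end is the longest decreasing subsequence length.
5: new pile. tops = [5]
3: new pile. tops = [5, 3]
4: onto pile 2 (replacing 3). tops = [5, 4]
1: new pile. tops = [5, 4, 1]
2: onto pile 3 (replacing 1). tops = [5, 4, 2]
6: onto pile 1 (replacing 5). tops = [6, 4, 2]
7: onto pile 1 (replacing 6). tops = [7, 4, 2]

3 piles, so the longest decreasing subsequence has length 3.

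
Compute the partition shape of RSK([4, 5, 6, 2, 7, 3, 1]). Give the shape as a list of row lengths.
Row-insert each entry into an empty tableau.

After inserting 4: P = [[4]].
After inserting 5: P = [[4, 5]].
After inserting 6: P = [[4, 5, 6]].
After inserting 2: P = [[2, 5, 6], [4]].
After inserting 7: P = [[2, 5, 6, 7], [4]].
After inserting 3: P = [[2, 3, 6, 7], [4, 5]].
After inserting 1: P = [[1, 3, 6, 7], [2, 5], [4]].

The final insertion tableau P = [[1, 3, 6, 7], [2, 5], [4]] has shape [4, 2, 1].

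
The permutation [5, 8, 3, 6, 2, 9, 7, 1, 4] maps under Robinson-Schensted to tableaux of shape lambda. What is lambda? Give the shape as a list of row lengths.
RSK row insertion gives P = [[1, 4, 7], [2, 6, 9], [3, 8], [5]], which has shape [3, 3, 2, 1].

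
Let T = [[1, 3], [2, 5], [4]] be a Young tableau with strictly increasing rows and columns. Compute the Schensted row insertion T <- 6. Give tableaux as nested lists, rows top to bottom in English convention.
6 is larger than every entry of row 1, so it is appended to row 1. The new tableau is [[1, 3, 6], [2, 5], [4]].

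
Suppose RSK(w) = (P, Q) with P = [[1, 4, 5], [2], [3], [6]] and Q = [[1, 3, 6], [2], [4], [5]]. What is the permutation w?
6 3 4 2 1 5

Reverse the RSK construction: for i from n down to 1, find the cell of Q containing i, remove the entry at that cell from P, and reverse-bump it up through P; the value ejected from row 1 is w(i).

Step i=6: Q has 6 at row 1, column 3; remove that cell from P, ejecting 5. So w(6) = 5. P is now [[1, 4], [2], [3], [6]].
Step i=5: Q has 5 at row 4, column 1; remove 6 from row 4 of P and reverse-bump: 6 enters row 3 and ejects 3; 3 enters row 2 and ejects 2; 2 enters row 1 and ejects 1. So w(5) = 1. P is now [[2, 4], [3], [6]].
Step i=4: Q has 4 at row 3, column 1; remove 6 from row 3 of P and reverse-bump: 6 enters row 2 and ejects 3; 3 enters row 1 and ejects 2. So w(4) = 2. P is now [[3, 4], [6]].
Step i=3: Q has 3 at row 1, column 2; remove that cell from P, ejecting 4. So w(3) = 4. P is now [[3], [6]].
Step i=2: Q has 2 at row 2, column 1; remove 6 from row 2 of P and reverse-bump: 6 enters row 1 and ejects 3. So w(2) = 3. P is now [[6]].
Step i=1: Q has 1 at row 1, column 1; remove that cell from P, ejecting 6. So w(1) = 6. P is now [].

So w = 6 3 4 2 1 5.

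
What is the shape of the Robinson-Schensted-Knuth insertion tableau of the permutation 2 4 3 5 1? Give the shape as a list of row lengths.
Row-insert each entry into an empty tableau.

After inserting 2: P = [[2]].
After inserting 4: P = [[2, 4]].
After inserting 3: P = [[2, 3], [4]].
After inserting 5: P = [[2, 3, 5], [4]].
After inserting 1: P = [[1, 3, 5], [2], [4]].

The final insertion tableau P = [[1, 3, 5], [2], [4]] has shape [3, 1, 1].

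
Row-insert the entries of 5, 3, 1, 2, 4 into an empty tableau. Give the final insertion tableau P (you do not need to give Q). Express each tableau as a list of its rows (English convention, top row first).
P = [[1, 2, 4], [3], [5]]

Insert 5: appended to row 1. P = [[5]].
Insert 3: 3 bumps 5 from row 1; 5 starts row 2. P = [[3], [5]].
Insert 1: 1 bumps 3 from row 1; 3 bumps 5 from row 2; 5 starts row 3. P = [[1], [3], [5]].
Insert 2: appended to row 1. P = [[1, 2], [3], [5]].
Insert 4: appended to row 1. P = [[1, 2, 4], [3], [5]].

So P = [[1, 2, 4], [3], [5]].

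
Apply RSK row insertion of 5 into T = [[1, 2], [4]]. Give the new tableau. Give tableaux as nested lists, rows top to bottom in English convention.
[[1, 2, 5], [4]]

5 is larger than every entry of row 1, so it is appended to row 1. The new tableau is [[1, 2, 5], [4]].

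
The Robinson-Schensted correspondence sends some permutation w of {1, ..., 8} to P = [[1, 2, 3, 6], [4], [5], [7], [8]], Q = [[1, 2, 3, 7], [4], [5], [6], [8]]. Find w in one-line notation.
Reverse the RSK construction: for i from n down to 1, find the cell of Q containing i, remove the entry at that cell from P, and reverse-bump it up through P; the value ejected from row 1 is w(i).

Step i=8: Q has 8 at row 5, column 1; remove 8 from row 5 of P and reverse-bump: 8 enters row 4 and ejects 7; 7 enters row 3 and ejects 5; 5 enters row 2 and ejects 4; 4 enters row 1 and ejects 3. So w(8) = 3. P is now [[1, 2, 4, 6], [5], [7], [8]].
Step i=7: Q has 7 at row 1, column 4; remove that cell from P, ejecting 6. So w(7) = 6. P is now [[1, 2, 4], [5], [7], [8]].
Step i=6: Q has 6 at row 4, column 1; remove 8 from row 4 of P and reverse-bump: 8 enters row 3 and ejects 7; 7 enters row 2 and ejects 5; 5 enters row 1 and ejects 4. So w(6) = 4. P is now [[1, 2, 5], [7], [8]].
Step i=5: Q has 5 at row 3, column 1; remove 8 from row 3 of P and reverse-bump: 8 enters row 2 and ejects 7; 7 enters row 1 and ejects 5. So w(5) = 5. P is now [[1, 2, 7], [8]].
Step i=4: Q has 4 at row 2, column 1; remove 8 from row 2 of P and reverse-bump: 8 enters row 1 and ejects 7. So w(4) = 7. P is now [[1, 2, 8]].
Step i=3: Q has 3 at row 1, column 3; remove that cell from P, ejecting 8. So w(3) = 8. P is now [[1, 2]].
Step i=2: Q has 2 at row 1, column 2; remove that cell from P, ejecting 2. So w(2) = 2. P is now [[1]].
Step i=1: Q has 1 at row 1, column 1; remove that cell from P, ejecting 1. So w(1) = 1. P is now [].

So w = 1 2 8 7 5 4 6 3.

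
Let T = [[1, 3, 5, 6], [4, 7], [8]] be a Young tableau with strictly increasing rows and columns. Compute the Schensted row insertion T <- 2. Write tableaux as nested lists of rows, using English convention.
[[1, 2, 5, 6], [3, 7], [4], [8]]

In row 1, 2 replaces 3 (the leftmost entry greater than 2); 3 is bumped to row 2. In row 2, 3 replaces 4 (the leftmost entry greater than 3); 4 is bumped to row 3. In row 3, 4 replaces 8 (the leftmost entry greater than 4); 8 is bumped to row 4. 8 starts a new row 4. The new tableau is [[1, 2, 5, 6], [3, 7], [4], [8]].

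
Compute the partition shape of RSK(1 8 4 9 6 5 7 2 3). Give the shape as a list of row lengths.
[4, 2, 2, 1]

Row-insert each entry into an empty tableau.

After inserting 1: P = [[1]].
After inserting 8: P = [[1, 8]].
After inserting 4: P = [[1, 4], [8]].
After inserting 9: P = [[1, 4, 9], [8]].
After inserting 6: P = [[1, 4, 6], [8, 9]].
After inserting 5: P = [[1, 4, 5], [6, 9], [8]].
After inserting 7: P = [[1, 4, 5, 7], [6, 9], [8]].
After inserting 2: P = [[1, 2, 5, 7], [4, 9], [6], [8]].
After inserting 3: P = [[1, 2, 3, 7], [4, 5], [6, 9], [8]].

The final insertion tableau P = [[1, 2, 3, 7], [4, 5], [6, 9], [8]] has shape [4, 2, 2, 1].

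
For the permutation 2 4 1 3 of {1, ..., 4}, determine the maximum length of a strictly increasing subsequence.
2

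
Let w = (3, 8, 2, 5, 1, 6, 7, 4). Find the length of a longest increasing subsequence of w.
4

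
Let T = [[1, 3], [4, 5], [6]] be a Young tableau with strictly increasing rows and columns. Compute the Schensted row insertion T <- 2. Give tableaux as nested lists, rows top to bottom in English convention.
In row 1, 2 replaces 3 (the leftmost entry greater than 2); 3 is bumped to row 2. In row 2, 3 replaces 4 (the leftmost entry greater than 3); 4 is bumped to row 3. In row 3, 4 replaces 6 (the leftmost entry greater than 4); 6 is bumped to row 4. 6 starts a new row 4. The new tableau is [[1, 2], [3, 5], [4], [6]].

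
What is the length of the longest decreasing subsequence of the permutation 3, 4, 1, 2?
2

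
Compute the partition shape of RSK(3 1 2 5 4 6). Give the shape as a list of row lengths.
Row-insert each entry into an empty tableau.

After inserting 3: P = [[3]].
After inserting 1: P = [[1], [3]].
After inserting 2: P = [[1, 2], [3]].
After inserting 5: P = [[1, 2, 5], [3]].
After inserting 4: P = [[1, 2, 4], [3, 5]].
After inserting 6: P = [[1, 2, 4, 6], [3, 5]].

The final insertion tableau P = [[1, 2, 4, 6], [3, 5]] has shape [4, 2].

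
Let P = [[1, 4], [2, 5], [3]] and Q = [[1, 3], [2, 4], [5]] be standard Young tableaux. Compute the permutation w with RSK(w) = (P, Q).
Reverse the RSK construction: for i from n down to 1, find the cell of Q containing i, remove the entry at that cell from P, and reverse-bump it up through P; the value ejected from row 1 is w(i).

Step i=5: Q has 5 at row 3, column 1; remove 3 from row 3 of P and reverse-bump: 3 enters row 2 and ejects 2; 2 enters row 1 and ejects 1. So w(5) = 1. P is now [[2, 4], [3, 5]].
Step i=4: Q has 4 at row 2, column 2; remove 5 from row 2 of P and reverse-bump: 5 enters row 1 and ejects 4. So w(4) = 4. P is now [[2, 5], [3]].
Step i=3: Q has 3 at row 1, column 2; remove that cell from P, ejecting 5. So w(3) = 5. P is now [[2], [3]].
Step i=2: Q has 2 at row 2, column 1; remove 3 from row 2 of P and reverse-bump: 3 enters row 1 and ejects 2. So w(2) = 2. P is now [[3]].
Step i=1: Q has 1 at row 1, column 1; remove that cell from P, ejecting 3. So w(1) = 3. P is now [].

So w = 3 2 5 4 1.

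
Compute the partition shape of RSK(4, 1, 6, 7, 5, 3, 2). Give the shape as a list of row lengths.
[3, 2, 1, 1]

Row-insert each entry into an empty tableau.

After inserting 4: P = [[4]].
After inserting 1: P = [[1], [4]].
After inserting 6: P = [[1, 6], [4]].
After inserting 7: P = [[1, 6, 7], [4]].
After inserting 5: P = [[1, 5, 7], [4, 6]].
After inserting 3: P = [[1, 3, 7], [4, 5], [6]].
After inserting 2: P = [[1, 2, 7], [3, 5], [4], [6]].

The final insertion tableau P = [[1, 2, 7], [3, 5], [4], [6]] has shape [3, 2, 1, 1].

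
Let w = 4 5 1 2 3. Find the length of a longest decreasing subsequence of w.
2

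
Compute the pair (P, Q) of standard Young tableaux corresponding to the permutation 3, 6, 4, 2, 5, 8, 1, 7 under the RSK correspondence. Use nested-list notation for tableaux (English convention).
Insert each entry of the permutation into P by Schensted row insertion, recording in Q the position of each new cell.

Insert 3: appended to row 1. P = [[3]].
Insert 6: appended to row 1. P = [[3, 6]].
Insert 4: 4 bumps 6 from row 1; 6 starts row 2. P = [[3, 4], [6]].
Insert 2: 2 bumps 3 from row 1; 3 bumps 6 from row 2; 6 starts row 3. P = [[2, 4], [3], [6]].
Insert 5: appended to row 1. P = [[2, 4, 5], [3], [6]].
Insert 8: appended to row 1. P = [[2, 4, 5, 8], [3], [6]].
Insert 1: 1 bumps 2 from row 1; 2 bumps 3 from row 2; 3 bumps 6 from row 3; 6 starts row 4. P = [[1, 4, 5, 8], [2], [3], [6]].
Insert 7: 7 bumps 8 from row 1; 8 appends to row 2. P = [[1, 4, 5, 7], [2, 8], [3], [6]].

So P = [[1, 4, 5, 7], [2, 8], [3], [6]], Q = [[1, 2, 5, 6], [3, 8], [4], [7]].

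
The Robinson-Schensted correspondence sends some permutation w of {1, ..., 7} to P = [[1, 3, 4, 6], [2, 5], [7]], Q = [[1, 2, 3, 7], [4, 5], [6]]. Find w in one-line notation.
2 3 7 1 5 4 6

Reverse the RSK construction: for i from n down to 1, find the cell of Q containing i, remove the entry at that cell from P, and reverse-bump it up through P; the value ejected from row 1 is w(i).

Step i=7: Q has 7 at row 1, column 4; remove that cell from P, ejecting 6. So w(7) = 6. P is now [[1, 3, 4], [2, 5], [7]].
Step i=6: Q has 6 at row 3, column 1; remove 7 from row 3 of P and reverse-bump: 7 enters row 2 and ejects 5; 5 enters row 1 and ejects 4. So w(6) = 4. P is now [[1, 3, 5], [2, 7]].
Step i=5: Q has 5 at row 2, column 2; remove 7 from row 2 of P and reverse-bump: 7 enters row 1 and ejects 5. So w(5) = 5. P is now [[1, 3, 7], [2]].
Step i=4: Q has 4 at row 2, column 1; remove 2 from row 2 of P and reverse-bump: 2 enters row 1 and ejects 1. So w(4) = 1. P is now [[2, 3, 7]].
Step i=3: Q has 3 at row 1, column 3; remove that cell from P, ejecting 7. So w(3) = 7. P is now [[2, 3]].
Step i=2: Q has 2 at row 1, column 2; remove that cell from P, ejecting 3. So w(2) = 3. P is now [[2]].
Step i=1: Q has 1 at row 1, column 1; remove that cell from P, ejecting 2. So w(1) = 2. P is now [].

So w = 2 3 7 1 5 4 6.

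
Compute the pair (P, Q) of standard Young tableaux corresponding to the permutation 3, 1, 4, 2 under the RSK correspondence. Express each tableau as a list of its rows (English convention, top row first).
P = [[1, 2], [3, 4]], Q = [[1, 3], [2, 4]]

Insert each entry of the permutation into P by Schensted row insertion, recording in Q the position of each new cell.

After inserting 3: P = [[3]].
After inserting 1: P = [[1], [3]].
After inserting 4: P = [[1, 4], [3]].
After inserting 2: P = [[1, 2], [3, 4]].

So P = [[1, 2], [3, 4]], Q = [[1, 3], [2, 4]].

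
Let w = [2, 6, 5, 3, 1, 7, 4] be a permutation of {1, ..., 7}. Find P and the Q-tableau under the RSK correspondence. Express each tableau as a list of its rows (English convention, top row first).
P = [[1, 3, 4], [2, 7], [5], [6]], Q = [[1, 2, 6], [3, 7], [4], [5]]

Insert each entry of the permutation into P by Schensted row insertion, recording in Q the position of each new cell.

After inserting 2: P = [[2]].
After inserting 6: P = [[2, 6]].
After inserting 5: P = [[2, 5], [6]].
After inserting 3: P = [[2, 3], [5], [6]].
After inserting 1: P = [[1, 3], [2], [5], [6]].
After inserting 7: P = [[1, 3, 7], [2], [5], [6]].
After inserting 4: P = [[1, 3, 4], [2, 7], [5], [6]].

So P = [[1, 3, 4], [2, 7], [5], [6]], Q = [[1, 2, 6], [3, 7], [4], [5]].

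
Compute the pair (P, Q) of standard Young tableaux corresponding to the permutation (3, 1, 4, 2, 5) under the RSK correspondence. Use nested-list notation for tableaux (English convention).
Insert each entry of the permutation into P by Schensted row insertion, recording in Q the position of each new cell.

Insert 3: appended to row 1. P = [[3]].
Insert 1: 1 bumps 3 from row 1; 3 starts row 2. P = [[1], [3]].
Insert 4: appended to row 1. P = [[1, 4], [3]].
Insert 2: 2 bumps 4 from row 1; 4 appends to row 2. P = [[1, 2], [3, 4]].
Insert 5: appended to row 1. P = [[1, 2, 5], [3, 4]].

So P = [[1, 2, 5], [3, 4]], Q = [[1, 3, 5], [2, 4]].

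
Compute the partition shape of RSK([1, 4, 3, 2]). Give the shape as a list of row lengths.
[2, 1, 1]

Row-insert each entry into an empty tableau.

After inserting 1: P = [[1]].
After inserting 4: P = [[1, 4]].
After inserting 3: P = [[1, 3], [4]].
After inserting 2: P = [[1, 2], [3], [4]].

The final insertion tableau P = [[1, 2], [3], [4]] has shape [2, 1, 1].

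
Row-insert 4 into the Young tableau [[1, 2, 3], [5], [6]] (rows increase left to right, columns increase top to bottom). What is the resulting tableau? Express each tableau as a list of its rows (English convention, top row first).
4 is larger than every entry of row 1, so it is appended to row 1. The new tableau is [[1, 2, 3, 4], [5], [6]].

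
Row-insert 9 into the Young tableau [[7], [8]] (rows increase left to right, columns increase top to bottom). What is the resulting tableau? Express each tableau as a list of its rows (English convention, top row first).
9 is larger than every entry of row 1, so it is appended to row 1. The new tableau is [[7, 9], [8]].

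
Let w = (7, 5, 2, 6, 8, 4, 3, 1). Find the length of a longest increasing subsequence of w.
3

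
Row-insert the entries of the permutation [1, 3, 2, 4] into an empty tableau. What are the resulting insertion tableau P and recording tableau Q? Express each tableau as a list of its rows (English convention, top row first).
P = [[1, 2, 4], [3]], Q = [[1, 2, 4], [3]]

Insert each entry of the permutation into P by Schensted row insertion, recording in Q the position of each new cell.

Insert 1: appended to row 1. P = [[1]].
Insert 3: appended to row 1. P = [[1, 3]].
Insert 2: 2 bumps 3 from row 1; 3 starts row 2. P = [[1, 2], [3]].
Insert 4: appended to row 1. P = [[1, 2, 4], [3]].

So P = [[1, 2, 4], [3]], Q = [[1, 2, 4], [3]].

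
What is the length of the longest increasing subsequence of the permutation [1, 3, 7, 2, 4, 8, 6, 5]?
4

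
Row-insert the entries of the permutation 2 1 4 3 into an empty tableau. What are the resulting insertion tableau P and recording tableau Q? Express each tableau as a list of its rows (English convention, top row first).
P = [[1, 3], [2, 4]], Q = [[1, 3], [2, 4]]

Insert each entry of the permutation into P by Schensted row insertion, recording in Q the position of each new cell.

Insert 2: appended to row 1. P = [[2]].
Insert 1: 1 bumps 2 from row 1; 2 starts row 2. P = [[1], [2]].
Insert 4: appended to row 1. P = [[1, 4], [2]].
Insert 3: 3 bumps 4 from row 1; 4 appends to row 2. P = [[1, 3], [2, 4]].

So P = [[1, 3], [2, 4]], Q = [[1, 3], [2, 4]].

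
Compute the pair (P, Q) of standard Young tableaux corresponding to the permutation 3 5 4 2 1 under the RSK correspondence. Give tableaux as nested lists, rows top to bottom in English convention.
P = [[1, 4], [2], [3], [5]], Q = [[1, 2], [3], [4], [5]]

Insert each entry of the permutation into P by Schensted row insertion, recording in Q the position of each new cell.

After inserting 3: P = [[3]].
After inserting 5: P = [[3, 5]].
After inserting 4: P = [[3, 4], [5]].
After inserting 2: P = [[2, 4], [3], [5]].
After inserting 1: P = [[1, 4], [2], [3], [5]].

So P = [[1, 4], [2], [3], [5]], Q = [[1, 2], [3], [4], [5]].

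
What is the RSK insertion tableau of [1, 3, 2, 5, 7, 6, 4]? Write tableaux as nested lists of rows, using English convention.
P = [[1, 2, 4, 6], [3, 5], [7]]

Insert 1: appended to row 1. P = [[1]].
Insert 3: appended to row 1. P = [[1, 3]].
Insert 2: 2 bumps 3 from row 1; 3 starts row 2. P = [[1, 2], [3]].
Insert 5: appended to row 1. P = [[1, 2, 5], [3]].
Insert 7: appended to row 1. P = [[1, 2, 5, 7], [3]].
Insert 6: 6 bumps 7 from row 1; 7 appends to row 2. P = [[1, 2, 5, 6], [3, 7]].
Insert 4: 4 bumps 5 from row 1; 5 bumps 7 from row 2; 7 starts row 3. P = [[1, 2, 4, 6], [3, 5], [7]].

So P = [[1, 2, 4, 6], [3, 5], [7]].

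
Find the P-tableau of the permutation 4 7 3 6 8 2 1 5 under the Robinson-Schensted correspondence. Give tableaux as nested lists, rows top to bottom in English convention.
Insert 4: appended to row 1. P = [[4]].
Insert 7: appended to row 1. P = [[4, 7]].
Insert 3: 3 bumps 4 from row 1; 4 starts row 2. P = [[3, 7], [4]].
Insert 6: 6 bumps 7 from row 1; 7 appends to row 2. P = [[3, 6], [4, 7]].
Insert 8: appended to row 1. P = [[3, 6, 8], [4, 7]].
Insert 2: 2 bumps 3 from row 1; 3 bumps 4 from row 2; 4 starts row 3. P = [[2, 6, 8], [3, 7], [4]].
Insert 1: 1 bumps 2 from row 1; 2 bumps 3 from row 2; 3 bumps 4 from row 3; 4 starts row 4. P = [[1, 6, 8], [2, 7], [3], [4]].
Insert 5: 5 bumps 6 from row 1; 6 bumps 7 from row 2; 7 appends to row 3. P = [[1, 5, 8], [2, 6], [3, 7], [4]].

So P = [[1, 5, 8], [2, 6], [3, 7], [4]].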